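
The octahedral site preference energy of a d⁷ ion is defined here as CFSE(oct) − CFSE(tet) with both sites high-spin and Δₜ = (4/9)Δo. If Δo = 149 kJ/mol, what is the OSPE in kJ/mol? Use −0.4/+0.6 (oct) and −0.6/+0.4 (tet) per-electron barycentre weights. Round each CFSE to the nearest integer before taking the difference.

-40

Octahedral (high-spin): t₂g⁵ eg², CFSE = 5(−0.4) + 2(+0.6) = -0.8Δo = -0.8 × 149 = -119 kJ/mol.
In a tetrahedral site the filling is e⁴ t₂³: CFSE(tet) = -1.2Δₜ = -1.2 × (4/9)(149) = -79 kJ/mol.
OSPE = CFSE(oct) − CFSE(tet) = -119 − (-79) = -40 kJ/mol.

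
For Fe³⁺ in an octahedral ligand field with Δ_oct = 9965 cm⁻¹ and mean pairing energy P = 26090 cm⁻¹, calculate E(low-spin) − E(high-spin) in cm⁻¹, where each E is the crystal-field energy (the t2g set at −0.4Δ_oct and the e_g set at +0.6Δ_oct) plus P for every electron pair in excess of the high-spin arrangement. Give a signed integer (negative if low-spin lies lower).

Group 8 minus oxidation state +3 gives a d⁵ configuration for Fe³⁺.
In the high-spin limit (t2g^3 e_g^2) the orbital term is 0.0Δ_oct = 0 cm⁻¹, with no excess pairing.
Low-spin: t2g^5 e_g^0, orbital CFSE = -2.0Δ_oct = -19930 cm⁻¹; plus 2 excess pairs × P = +52180 cm⁻¹; total 32250 cm⁻¹.
E(LS) − E(HS) = 32250 − (0) = 32250 cm⁻¹.

32250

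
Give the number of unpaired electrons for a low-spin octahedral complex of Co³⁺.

Group 9 minus oxidation state +3 gives a d⁶ configuration for Co³⁺.
Configuration: t₂g⁶ eg⁰, giving 0 unpaired electrons.

0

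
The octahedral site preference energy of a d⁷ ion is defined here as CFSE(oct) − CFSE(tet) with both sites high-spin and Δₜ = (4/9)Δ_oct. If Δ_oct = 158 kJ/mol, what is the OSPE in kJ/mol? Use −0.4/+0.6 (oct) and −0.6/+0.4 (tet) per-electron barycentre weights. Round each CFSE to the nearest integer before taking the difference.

Octahedral high-spin t₂g⁵ eg²: CFSE = -0.8 × 158 = -126 kJ/mol.
Tetrahedral e⁴ t₂³ gives -1.2Δₜ = -1.2 × (4/9) × 158 = -84 kJ/mol.
Subtracting, OSPE = -126 − (-84) = -42 kJ/mol.

-42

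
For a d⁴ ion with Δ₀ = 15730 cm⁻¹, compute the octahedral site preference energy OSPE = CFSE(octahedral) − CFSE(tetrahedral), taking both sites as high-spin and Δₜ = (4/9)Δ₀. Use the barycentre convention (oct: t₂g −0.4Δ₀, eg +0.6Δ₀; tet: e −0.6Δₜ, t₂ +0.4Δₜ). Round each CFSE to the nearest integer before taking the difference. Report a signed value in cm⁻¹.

-6642

In an octahedral site d⁴ (HS) is t2g^3 e_g^1, giving CFSE(oct) = -0.6Δ₀ = -9438 cm⁻¹.
Tetrahedral e^2 t2^2 gives -0.4Δₜ = -0.4 × (4/9) × 15730 = -2796 cm⁻¹.
OSPE = -9438 − (-2796) = -6642 cm⁻¹.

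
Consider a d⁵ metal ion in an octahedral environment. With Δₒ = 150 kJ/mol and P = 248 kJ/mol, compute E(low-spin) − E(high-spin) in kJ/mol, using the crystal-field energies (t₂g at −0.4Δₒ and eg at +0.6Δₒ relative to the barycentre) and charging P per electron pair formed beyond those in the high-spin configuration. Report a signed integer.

196

High-spin d⁵ fills as t₂g³ eg² with CFSE 3(−0.4) + 2(+0.6) = 0.0Δₒ = 0 kJ/mol.
For low-spin the configuration is t₂g⁵ eg⁰: orbital energy -2.0 × 150 = -300 kJ/mol, and 2 additional pairs relative to high-spin add 496 kJ/mol, giving 196 kJ/mol.
Thus E(LS) − E(HS) = 196 kJ/mol.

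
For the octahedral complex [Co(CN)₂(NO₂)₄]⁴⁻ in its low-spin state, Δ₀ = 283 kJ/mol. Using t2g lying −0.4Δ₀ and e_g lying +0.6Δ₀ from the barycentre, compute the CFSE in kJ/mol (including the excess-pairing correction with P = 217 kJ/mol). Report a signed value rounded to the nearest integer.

Ligand charges: 2×(-1) from CN⁻ and 4×(-1) from NO₂⁻ sum to -6; with overall charge -4, Co is +2.
Co sits in group 9; removing 2 electrons leaves Co²⁺ with 9 − 2 = 7 d electrons.
Configuration: t2g^6 e_g^1.
Orbital CFSE = 6(-0.4) + 1(0.6) = -1.8Δ₀ = -1.8 × 283 = -509 kJ/mol.
Relative to high-spin t2g^5 e_g^2 (2 paired), the low-spin configuration has 1 additional pair, contributing +1 × 217 = +217 kJ/mol.
Net CFSE = -509 + 217 = -292 kJ/mol.

-292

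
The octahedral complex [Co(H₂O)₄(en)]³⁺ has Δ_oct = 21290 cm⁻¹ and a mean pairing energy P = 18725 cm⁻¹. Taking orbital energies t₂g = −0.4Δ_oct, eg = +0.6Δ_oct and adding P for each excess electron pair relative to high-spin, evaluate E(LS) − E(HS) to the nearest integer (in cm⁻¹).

Ligand charges: 4×(+0) from H₂O and 1×(+0) from en sum to +0; with overall charge +3, Co is +3.
Co³⁺: group 9, so d-count = 9 − 3 = 6.
High-spin d⁶ fills as t₂g⁴ eg² with CFSE 4(−0.4) + 2(+0.6) = -0.4Δ_oct = -8516 cm⁻¹.
Low-spin t₂g⁶ eg⁰ gives -2.4Δ_oct = -51096 cm⁻¹, but forming 2 extra pairs costs 2P = 37450 cm⁻¹, so E(LS) = -51096 + 37450 = -13646 cm⁻¹.
The difference is -13646 − (-8516) = -5130 cm⁻¹, so low-spin lies lower.

-5130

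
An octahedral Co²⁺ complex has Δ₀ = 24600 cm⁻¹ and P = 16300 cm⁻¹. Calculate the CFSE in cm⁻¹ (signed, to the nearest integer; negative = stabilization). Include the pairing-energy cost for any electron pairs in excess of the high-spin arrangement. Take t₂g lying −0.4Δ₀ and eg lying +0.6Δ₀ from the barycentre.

Co is in group 9, so Co²⁺ is d⁷ (9 − 2 = 7).
With Δ₀ > P the complex is low-spin.
Configuration: t₂g⁶ eg¹.
Orbital CFSE = -1.8Δ₀ = -1.8 × 24600 = -44280 cm⁻¹.
Excess pairs vs high-spin: 3 − 2 = 1; pairing cost = +16300 cm⁻¹.
Net CFSE = -44280 + 16300 = -27980 cm⁻¹.

-27980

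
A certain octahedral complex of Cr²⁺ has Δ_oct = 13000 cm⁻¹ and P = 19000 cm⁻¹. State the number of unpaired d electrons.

Cr²⁺: group 6, so d-count = 6 − 2 = 4.
Since Δ_oct = 13000 cm⁻¹ < P = 19000 cm⁻¹, the complex adopts the high-spin configuration.
Filling d⁴ accordingly: t2g^3 e_g^1.
Unpaired electrons: 4.

4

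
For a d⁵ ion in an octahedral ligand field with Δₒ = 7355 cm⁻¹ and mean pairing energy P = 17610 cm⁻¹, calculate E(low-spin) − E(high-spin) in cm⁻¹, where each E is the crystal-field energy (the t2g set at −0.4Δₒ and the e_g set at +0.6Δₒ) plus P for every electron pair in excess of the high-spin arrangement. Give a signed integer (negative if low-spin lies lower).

High-spin d⁵ fills as t2g^3 e_g^2 with CFSE 3(−0.4) + 2(+0.6) = 0.0Δₒ = 0 cm⁻¹.
For low-spin the configuration is t2g^5 e_g^0: orbital energy -2.0 × 7355 = -14710 cm⁻¹, and 2 additional pairs relative to high-spin add 35220 cm⁻¹, giving 20510 cm⁻¹.
Thus E(LS) − E(HS) = 20510 cm⁻¹.

20510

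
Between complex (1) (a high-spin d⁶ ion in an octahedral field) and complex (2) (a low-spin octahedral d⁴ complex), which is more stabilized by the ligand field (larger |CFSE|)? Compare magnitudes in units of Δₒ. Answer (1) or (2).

(1): t₂g⁴ eg², CFSE = -0.4Δₒ.
(2): t₂g⁴ eg⁰, CFSE = -1.6Δₒ.
So (2) has the larger |CFSE|.

(2)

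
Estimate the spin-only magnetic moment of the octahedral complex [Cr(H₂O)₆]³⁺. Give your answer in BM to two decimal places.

H₂O is neutral, so the +3 overall charge sits on Cr: oxidation state +3.
Cr is in group 6, so Cr³⁺ is d³ (6 − 3 = 3).
Configuration: t2g^3 e_g^0 → 3 unpaired electrons.
μ(spin-only) = √[3(3+2)] = √15 ≈ 3.87 BM.

3.87 BM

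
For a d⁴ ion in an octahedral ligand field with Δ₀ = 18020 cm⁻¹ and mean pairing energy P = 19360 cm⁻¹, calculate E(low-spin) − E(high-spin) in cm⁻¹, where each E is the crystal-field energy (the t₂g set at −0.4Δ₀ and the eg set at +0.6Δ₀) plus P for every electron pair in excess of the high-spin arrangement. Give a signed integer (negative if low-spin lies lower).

1340

High-spin: t₂g³ eg¹, CFSE = -0.6Δ₀ = -10812 cm⁻¹.
For low-spin the configuration is t₂g⁴ eg⁰: orbital energy -1.6 × 18020 = -28832 cm⁻¹, and 1 additional pair relative to high-spin adds 19360 cm⁻¹, giving -9472 cm⁻¹.
Thus E(LS) − E(HS) = 1340 cm⁻¹.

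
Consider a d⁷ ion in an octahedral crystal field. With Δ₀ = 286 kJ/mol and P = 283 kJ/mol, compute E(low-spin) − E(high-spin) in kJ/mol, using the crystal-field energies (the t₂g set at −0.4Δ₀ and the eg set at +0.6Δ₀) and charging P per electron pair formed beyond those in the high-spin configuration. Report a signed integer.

High-spin: t₂g⁵ eg², CFSE = -0.8Δ₀ = -229 kJ/mol.
Low-spin t₂g⁶ eg¹ gives -1.8Δ₀ = -515 kJ/mol, but forming 1 extra pair costs 1P = 283 kJ/mol, so E(LS) = -515 + 283 = -232 kJ/mol.
Thus E(LS) − E(HS) = -3 kJ/mol.

-3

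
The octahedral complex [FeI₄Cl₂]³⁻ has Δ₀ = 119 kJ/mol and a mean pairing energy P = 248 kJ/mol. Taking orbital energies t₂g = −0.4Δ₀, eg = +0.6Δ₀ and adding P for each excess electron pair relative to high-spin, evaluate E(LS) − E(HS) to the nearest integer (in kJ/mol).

258

Ligand charges: 4×(-1) from I⁻ and 2×(-1) from Cl⁻ sum to -6; with overall charge -3, Fe is +3.
Group 8 minus oxidation state +3 gives a d⁵ configuration for Fe³⁺.
In the high-spin limit (t₂g³ eg²) the orbital term is 0.0Δ₀ = 0 kJ/mol, with no excess pairing.
Low-spin t₂g⁵ eg⁰ gives -2.0Δ₀ = -238 kJ/mol, but forming 2 extra pairs costs 2P = 496 kJ/mol, so E(LS) = -238 + 496 = 258 kJ/mol.
The difference is 258 − (0) = 258 kJ/mol, so high-spin lies lower.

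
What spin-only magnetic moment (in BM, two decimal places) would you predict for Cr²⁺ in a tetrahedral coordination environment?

4.90 BM

Cr²⁺: group 6, so d-count = 6 − 2 = 4.
Tetrahedral fields are weak (Δₜ ≈ 4/9 Δₒ), so electrons fill high-spin.
Configuration: e² t₂² → 4 unpaired electrons.
μ(spin-only) = √[4(4+2)] = √24 ≈ 4.90 BM.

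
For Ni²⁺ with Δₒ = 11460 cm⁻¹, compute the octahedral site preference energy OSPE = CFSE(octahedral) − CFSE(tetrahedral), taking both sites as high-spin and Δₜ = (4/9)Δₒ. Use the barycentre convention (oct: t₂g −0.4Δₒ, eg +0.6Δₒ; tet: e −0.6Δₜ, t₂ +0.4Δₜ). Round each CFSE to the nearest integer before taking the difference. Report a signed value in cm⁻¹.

Ni sits in group 10; removing 2 electrons leaves Ni²⁺ with 10 − 2 = 8 d electrons.
In an octahedral site d⁸ (HS) is t₂g⁶ eg², giving CFSE(oct) = -1.2Δₒ = -13752 cm⁻¹.
Tetrahedral: e⁴ t₂⁴, CFSE = 4(−0.6) + 4(+0.4) = -0.8Δₜ = -0.8 × (4/9) × 11460 = -4075 cm⁻¹.
OSPE = -13752 − (-4075) = -9677 cm⁻¹.

-9677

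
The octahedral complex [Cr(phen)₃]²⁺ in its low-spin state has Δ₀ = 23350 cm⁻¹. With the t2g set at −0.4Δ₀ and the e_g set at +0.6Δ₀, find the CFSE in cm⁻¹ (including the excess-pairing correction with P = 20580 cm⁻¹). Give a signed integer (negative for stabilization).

-16780

phen is neutral, so the +2 overall charge sits on Cr: oxidation state +2.
Cr²⁺: group 6, so d-count = 6 − 2 = 4.
The d⁴ electrons fill as t2g^4 e_g^0.
The orbital stabilization is -1.6Δ₀ = -1.6 × 23350 = -37360 cm⁻¹.
Pairing penalty: 1 pair vs 0 in the high-spin reference → 1 extra × P = 20580 cm⁻¹.
Overall CFSE = -37360 + 20580 = -16780 cm⁻¹.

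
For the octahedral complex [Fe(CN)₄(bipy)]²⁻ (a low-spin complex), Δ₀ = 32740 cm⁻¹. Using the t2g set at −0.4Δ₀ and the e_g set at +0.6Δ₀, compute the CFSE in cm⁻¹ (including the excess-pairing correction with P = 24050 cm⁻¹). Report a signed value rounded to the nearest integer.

-30476

Ligand charges: 4×(-1) from CN⁻ and 1×(+0) from bipy sum to -4; with overall charge -2, Fe is +2.
Fe²⁺: group 8, so d-count = 8 − 2 = 6.
Electron filling gives t2g^6 e_g^0.
Orbital CFSE = 6(-0.4) + 0(0.6) = -2.4Δ₀ = -2.4 × 32740 = -78576 cm⁻¹.
Relative to high-spin t2g^4 e_g^2 (1 paired), the low-spin configuration has 2 additional pairs, contributing +2 × 24050 = +48100 cm⁻¹.
Overall CFSE = -78576 + 48100 = -30476 cm⁻¹.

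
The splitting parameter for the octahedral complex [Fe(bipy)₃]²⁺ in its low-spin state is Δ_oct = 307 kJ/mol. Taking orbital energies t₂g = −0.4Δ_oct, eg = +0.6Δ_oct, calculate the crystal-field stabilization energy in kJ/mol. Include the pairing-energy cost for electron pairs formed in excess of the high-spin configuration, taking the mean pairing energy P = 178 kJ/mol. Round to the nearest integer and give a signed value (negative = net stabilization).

-381

bipy is neutral, so the +2 overall charge sits on Fe: oxidation state +2.
Fe is in group 8, so Fe²⁺ is d⁶ (8 − 2 = 6).
Electron filling gives t₂g⁶ eg⁰.
Orbital CFSE = 6(-0.4) + 0(0.6) = -2.4Δ_oct = -2.4 × 307 = -737 kJ/mol.
High-spin d⁶ would be t₂g⁴ eg² with 1 pair; low-spin has 3, so 2 excess pairs cost +2P = +356 kJ/mol.
Combining: -737 + 356 = -381 kJ/mol.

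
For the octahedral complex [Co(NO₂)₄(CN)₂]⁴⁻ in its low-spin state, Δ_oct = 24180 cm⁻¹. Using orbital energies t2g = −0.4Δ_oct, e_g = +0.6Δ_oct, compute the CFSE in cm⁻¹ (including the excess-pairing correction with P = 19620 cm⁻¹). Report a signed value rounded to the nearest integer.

-23904

Ligand charges: 4×(-1) from NO₂⁻ and 2×(-1) from CN⁻ sum to -6; with overall charge -4, Co is +2.
Co²⁺: group 9, so d-count = 9 − 2 = 7.
The d⁷ electrons fill as t2g^6 e_g^1.
CFSE(orbital) = 6×(-0.4Δ_oct) + 1×(0.6Δ_oct) = -1.8Δ_oct; with Δ_oct = 24180 cm⁻¹ that is -43524 cm⁻¹.
Pairing penalty: 3 pairs vs 2 in the high-spin reference → 1 extra × P = 19620 cm⁻¹.
Overall CFSE = -43524 + 19620 = -23904 cm⁻¹.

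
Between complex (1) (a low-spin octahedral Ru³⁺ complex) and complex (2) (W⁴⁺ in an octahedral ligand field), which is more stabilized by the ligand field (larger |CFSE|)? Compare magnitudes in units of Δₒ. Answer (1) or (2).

(1): Ru is in group 8, so Ru³⁺ is d⁵ (8 − 3 = 5); t₂g⁵ eg⁰, CFSE = -2.0Δₒ.
(2): W sits in group 6; removing 4 electrons leaves W⁴⁺ with 6 − 4 = 2 d electrons; For octahedral d² the high- and low-spin configurations coincide; t2g^2 e_g^0, CFSE = -0.8Δₒ.
So (1) has the larger |CFSE|.

(1)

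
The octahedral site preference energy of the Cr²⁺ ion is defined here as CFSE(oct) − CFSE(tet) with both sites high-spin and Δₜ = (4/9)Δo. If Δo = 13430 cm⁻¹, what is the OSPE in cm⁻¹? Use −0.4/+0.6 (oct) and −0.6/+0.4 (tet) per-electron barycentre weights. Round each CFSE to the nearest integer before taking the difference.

-5670

Cr is in group 6, so Cr²⁺ is d⁴ (6 − 2 = 4).
Octahedral (high-spin): t₂g³ eg¹, CFSE = 3(−0.4) + 1(+0.6) = -0.6Δo = -0.6 × 13430 = -8058 cm⁻¹.
Tetrahedral e² t₂² gives -0.4Δₜ = -0.4 × (4/9) × 13430 = -2388 cm⁻¹.
OSPE = CFSE(oct) − CFSE(tet) = -8058 − (-2388) = -5670 cm⁻¹.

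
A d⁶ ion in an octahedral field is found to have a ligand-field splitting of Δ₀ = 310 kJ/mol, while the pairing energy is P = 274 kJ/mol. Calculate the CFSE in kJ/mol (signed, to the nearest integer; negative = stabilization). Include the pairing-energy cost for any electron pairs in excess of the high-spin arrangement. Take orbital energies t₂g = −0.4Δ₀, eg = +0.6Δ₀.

-196

With Δ₀ > P the complex is low-spin.
Filling d⁶ accordingly: t₂g⁶ eg⁰.
Orbital CFSE = -2.4Δ₀ = -2.4 × 310 = -744 kJ/mol.
Excess pairs vs high-spin: 3 − 1 = 2; pairing cost = +548 kJ/mol.
Net CFSE = -744 + 548 = -196 kJ/mol.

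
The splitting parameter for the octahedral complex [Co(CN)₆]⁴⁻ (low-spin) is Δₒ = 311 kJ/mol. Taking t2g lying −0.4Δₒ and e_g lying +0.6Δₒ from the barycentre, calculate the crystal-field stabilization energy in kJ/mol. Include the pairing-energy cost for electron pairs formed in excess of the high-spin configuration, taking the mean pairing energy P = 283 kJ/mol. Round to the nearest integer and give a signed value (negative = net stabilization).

Each CN⁻ contributes -1; 6 × (-1) = -6. With overall charge -4, Co is in the +2 oxidation state.
Co is in group 9, so Co²⁺ is d⁷ (9 − 2 = 7).
The d⁷ electrons fill as t2g^6 e_g^1.
The orbital stabilization is -1.8Δₒ = -1.8 × 311 = -560 kJ/mol.
Pairing penalty: 3 pairs vs 2 in the high-spin reference → 1 extra × P = 283 kJ/mol.
Overall CFSE = -560 + 283 = -277 kJ/mol.

-277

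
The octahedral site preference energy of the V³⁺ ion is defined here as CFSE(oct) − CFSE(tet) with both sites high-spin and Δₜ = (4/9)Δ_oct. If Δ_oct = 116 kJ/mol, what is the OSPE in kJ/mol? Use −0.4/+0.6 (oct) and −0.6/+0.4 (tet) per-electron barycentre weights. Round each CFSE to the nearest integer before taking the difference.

V is in group 5, so V³⁺ is d² (5 − 3 = 2).
Octahedral (high-spin): t₂g² eg⁰, CFSE = 2(−0.4) + 0(+0.6) = -0.8Δ_oct = -0.8 × 116 = -93 kJ/mol.
Tetrahedral: e² t₂⁰, CFSE = 2(−0.6) + 0(+0.4) = -1.2Δₜ = -1.2 × (4/9) × 116 = -62 kJ/mol.
Subtracting, OSPE = -93 − (-62) = -31 kJ/mol.

-31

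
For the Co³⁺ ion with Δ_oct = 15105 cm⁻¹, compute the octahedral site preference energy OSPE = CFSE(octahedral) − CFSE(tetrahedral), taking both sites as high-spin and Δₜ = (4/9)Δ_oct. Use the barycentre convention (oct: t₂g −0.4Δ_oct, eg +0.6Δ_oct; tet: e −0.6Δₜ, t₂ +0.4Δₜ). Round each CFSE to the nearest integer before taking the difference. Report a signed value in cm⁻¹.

Co³⁺: group 9, so d-count = 9 − 3 = 6.
In an octahedral site d⁶ (HS) is t2g^4 e_g^2, giving CFSE(oct) = -0.4Δ_oct = -6042 cm⁻¹.
Tetrahedral: e^3 t2^3, CFSE = 3(−0.6) + 3(+0.4) = -0.6Δₜ = -0.6 × (4/9) × 15105 = -4028 cm⁻¹.
OSPE = -6042 − (-4028) = -2014 cm⁻¹.

-2014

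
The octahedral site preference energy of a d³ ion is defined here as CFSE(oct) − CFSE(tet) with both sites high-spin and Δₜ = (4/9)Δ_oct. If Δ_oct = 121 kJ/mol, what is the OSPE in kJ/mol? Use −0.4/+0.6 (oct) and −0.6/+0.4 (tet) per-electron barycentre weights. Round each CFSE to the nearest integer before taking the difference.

Octahedral (high-spin): t₂g³ eg⁰, CFSE = 3(−0.4) + 0(+0.6) = -1.2Δ_oct = -1.2 × 121 = -145 kJ/mol.
Tetrahedral e² t₂¹ gives -0.8Δₜ = -0.8 × (4/9) × 121 = -43 kJ/mol.
OSPE = -145 − (-43) = -102 kJ/mol.

-102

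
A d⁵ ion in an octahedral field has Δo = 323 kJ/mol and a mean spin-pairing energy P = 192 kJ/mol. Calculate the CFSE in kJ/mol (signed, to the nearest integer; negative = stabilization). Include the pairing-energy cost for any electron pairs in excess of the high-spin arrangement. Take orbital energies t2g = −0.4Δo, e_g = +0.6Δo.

Here Δo > P (323 > 192), so the low-spin state is favoured.
Configuration: t2g^5 e_g^0.
Orbital CFSE = -2.0Δo = -2.0 × 323 = -646 kJ/mol.
Excess pairs vs high-spin: 2 − 0 = 2; pairing cost = +384 kJ/mol.
Net CFSE = -646 + 384 = -262 kJ/mol.

-262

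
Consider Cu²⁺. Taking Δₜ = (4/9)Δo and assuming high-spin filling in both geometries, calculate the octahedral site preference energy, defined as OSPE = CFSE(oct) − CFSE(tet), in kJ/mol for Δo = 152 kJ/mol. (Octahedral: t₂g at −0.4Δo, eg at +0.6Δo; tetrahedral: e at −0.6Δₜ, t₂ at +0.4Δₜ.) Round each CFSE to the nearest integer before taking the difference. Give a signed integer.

-64

Cu²⁺: group 11, so d-count = 11 − 2 = 9.
In an octahedral site d⁹ (HS) is t2g^6 e_g^3, giving CFSE(oct) = -0.6Δo = -91 kJ/mol.
Tetrahedral e^4 t2^5 gives -0.4Δₜ = -0.4 × (4/9) × 152 = -27 kJ/mol.
Subtracting, OSPE = -91 − (-27) = -64 kJ/mol.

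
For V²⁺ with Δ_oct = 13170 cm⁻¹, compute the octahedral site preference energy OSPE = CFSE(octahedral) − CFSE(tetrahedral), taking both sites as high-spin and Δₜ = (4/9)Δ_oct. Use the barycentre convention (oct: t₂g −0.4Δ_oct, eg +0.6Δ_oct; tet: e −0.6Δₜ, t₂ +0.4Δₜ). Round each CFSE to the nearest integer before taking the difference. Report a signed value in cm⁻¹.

-11121

V²⁺: group 5, so d-count = 5 − 2 = 3.
Octahedral high-spin t2g^3 e_g^0: CFSE = -1.2 × 13170 = -15804 cm⁻¹.
In a tetrahedral site the filling is e^2 t2^1: CFSE(tet) = -0.8Δₜ = -0.8 × (4/9)(13170) = -4683 cm⁻¹.
Subtracting, OSPE = -15804 − (-4683) = -11121 cm⁻¹.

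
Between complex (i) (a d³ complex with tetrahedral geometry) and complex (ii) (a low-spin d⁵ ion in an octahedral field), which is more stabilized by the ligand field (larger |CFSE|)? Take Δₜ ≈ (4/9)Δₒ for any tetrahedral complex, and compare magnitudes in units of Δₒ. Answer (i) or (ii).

(ii)

(i): With tetrahedral geometry the complex is necessarily high-spin; e² t₂¹, CFSE = -0.8Δₜ ≈ -0.36Δₒ.
(ii): t₂g⁵ eg⁰, CFSE = -2.0Δₒ.
So (ii) has the larger |CFSE|.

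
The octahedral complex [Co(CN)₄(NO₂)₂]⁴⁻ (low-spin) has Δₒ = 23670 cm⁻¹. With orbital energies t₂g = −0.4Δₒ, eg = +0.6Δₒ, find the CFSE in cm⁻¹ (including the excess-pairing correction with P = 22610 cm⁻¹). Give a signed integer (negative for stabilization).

-19996

Ligand charges: 4×(-1) from CN⁻ and 2×(-1) from NO₂⁻ sum to -6; with overall charge -4, Co is +2.
Co sits in group 9; removing 2 electrons leaves Co²⁺ with 9 − 2 = 7 d electrons.
Configuration: t₂g⁶ eg¹.
Orbital CFSE = 6(-0.4) + 1(0.6) = -1.8Δₒ = -1.8 × 23670 = -42606 cm⁻¹.
Relative to high-spin t₂g⁵ eg² (2 paired), the low-spin configuration has 1 additional pair, contributing +1 × 22610 = +22610 cm⁻¹.
Combining: -42606 + 22610 = -19996 cm⁻¹.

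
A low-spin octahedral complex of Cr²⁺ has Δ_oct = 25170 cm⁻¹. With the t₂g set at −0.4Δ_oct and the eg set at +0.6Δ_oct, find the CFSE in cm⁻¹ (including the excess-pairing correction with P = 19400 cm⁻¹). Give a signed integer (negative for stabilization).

-20872

Cr is in group 6, so Cr²⁺ is d⁴ (6 − 2 = 4).
Configuration: t₂g⁴ eg⁰.
Orbital CFSE = 4(-0.4) + 0(0.6) = -1.6Δ_oct = -1.6 × 25170 = -40272 cm⁻¹.
Relative to high-spin t₂g³ eg¹ (0 paired), the low-spin configuration has 1 additional pair, contributing +1 × 19400 = +19400 cm⁻¹.
Combining: -40272 + 19400 = -20872 cm⁻¹.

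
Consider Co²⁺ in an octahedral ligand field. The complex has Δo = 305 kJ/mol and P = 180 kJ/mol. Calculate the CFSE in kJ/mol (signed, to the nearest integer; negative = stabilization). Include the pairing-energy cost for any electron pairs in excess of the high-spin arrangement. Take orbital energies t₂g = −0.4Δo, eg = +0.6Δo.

-369

Co²⁺: group 9, so d-count = 9 − 2 = 7.
Here Δo > P (305 > 180), so the low-spin state is favoured.
Filling d⁷ accordingly: t₂g⁶ eg¹.
Orbital CFSE = -1.8Δo = -1.8 × 305 = -549 kJ/mol.
Excess pairs vs high-spin: 3 − 2 = 1; pairing cost = +180 kJ/mol.
Net CFSE = -549 + 180 = -369 kJ/mol.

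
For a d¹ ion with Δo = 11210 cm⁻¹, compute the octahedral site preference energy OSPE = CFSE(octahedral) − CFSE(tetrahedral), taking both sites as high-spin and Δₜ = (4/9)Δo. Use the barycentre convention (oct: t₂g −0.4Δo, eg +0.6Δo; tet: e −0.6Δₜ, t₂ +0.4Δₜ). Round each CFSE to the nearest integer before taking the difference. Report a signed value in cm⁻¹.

-1495

In an octahedral site d¹ (HS) is t₂g¹ eg⁰, giving CFSE(oct) = -0.4Δo = -4484 cm⁻¹.
In a tetrahedral site the filling is e¹ t₂⁰: CFSE(tet) = -0.6Δₜ = -0.6 × (4/9)(11210) = -2989 cm⁻¹.
OSPE = -4484 − (-2989) = -1495 cm⁻¹.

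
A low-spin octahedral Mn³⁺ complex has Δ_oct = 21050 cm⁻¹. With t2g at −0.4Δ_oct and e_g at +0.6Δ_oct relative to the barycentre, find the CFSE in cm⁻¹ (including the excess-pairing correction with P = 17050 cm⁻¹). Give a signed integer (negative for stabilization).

-16630

Mn is in group 7, so Mn³⁺ is d⁴ (7 − 3 = 4).
Configuration: t2g^4 e_g^0.
CFSE(orbital) = 4×(-0.4Δ_oct) + 0×(0.6Δ_oct) = -1.6Δ_oct; with Δ_oct = 21050 cm⁻¹ that is -33680 cm⁻¹.
Relative to high-spin t2g^3 e_g^1 (0 paired), the low-spin configuration has 1 additional pair, contributing +1 × 17050 = +17050 cm⁻¹.
Overall CFSE = -33680 + 17050 = -16630 cm⁻¹.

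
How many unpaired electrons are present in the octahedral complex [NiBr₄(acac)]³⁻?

Ligand charges: 4×(-1) from Br⁻ and 1×(-1) from acac⁻ sum to -5; with overall charge -3, Ni is +2.
Ni sits in group 10; removing 2 electrons leaves Ni²⁺ with 10 − 2 = 8 d electrons.
Configuration: t₂g⁶ eg², giving 2 unpaired electrons.

2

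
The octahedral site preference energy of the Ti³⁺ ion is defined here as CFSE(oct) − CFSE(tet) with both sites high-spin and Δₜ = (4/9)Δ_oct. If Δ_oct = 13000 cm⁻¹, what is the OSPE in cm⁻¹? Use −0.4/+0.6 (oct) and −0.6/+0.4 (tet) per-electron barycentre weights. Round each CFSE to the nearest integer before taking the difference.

Ti sits in group 4; removing 3 electrons leaves Ti³⁺ with 4 − 3 = 1 d electrons.
Octahedral high-spin t2g^1 e_g^0: CFSE = -0.4 × 13000 = -5200 cm⁻¹.
In a tetrahedral site the filling is e^1 t2^0: CFSE(tet) = -0.6Δₜ = -0.6 × (4/9)(13000) = -3467 cm⁻¹.
OSPE = CFSE(oct) − CFSE(tet) = -5200 − (-3467) = -1733 cm⁻¹.

-1733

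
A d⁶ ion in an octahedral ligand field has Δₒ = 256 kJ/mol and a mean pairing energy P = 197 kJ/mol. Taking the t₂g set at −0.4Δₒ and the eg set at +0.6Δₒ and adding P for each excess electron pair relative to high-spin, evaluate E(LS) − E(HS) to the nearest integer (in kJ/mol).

High-spin: t₂g⁴ eg², CFSE = -0.4Δₒ = -102 kJ/mol.
Low-spin t₂g⁶ eg⁰ gives -2.4Δₒ = -614 kJ/mol, but forming 2 extra pairs costs 2P = 394 kJ/mol, so E(LS) = -614 + 394 = -220 kJ/mol.
Thus E(LS) − E(HS) = -118 kJ/mol.

-118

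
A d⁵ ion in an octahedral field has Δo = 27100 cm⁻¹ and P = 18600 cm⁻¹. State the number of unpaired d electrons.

Since Δo = 27100 cm⁻¹ > P = 18600 cm⁻¹, the complex adopts the low-spin configuration.
That gives t2g^5 e_g^0.
Unpaired electrons: 1.

1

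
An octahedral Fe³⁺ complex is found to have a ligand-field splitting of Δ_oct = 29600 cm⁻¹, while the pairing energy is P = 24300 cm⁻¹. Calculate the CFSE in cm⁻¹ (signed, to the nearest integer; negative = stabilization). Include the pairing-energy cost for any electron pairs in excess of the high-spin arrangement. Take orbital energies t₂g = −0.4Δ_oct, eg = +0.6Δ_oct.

-10600

Fe sits in group 8; removing 3 electrons leaves Fe³⁺ with 8 − 3 = 5 d electrons.
Δ_oct > P, so pairing is preferred: the ground state is low-spin.
That gives t₂g⁵ eg⁰.
Orbital CFSE = -2.0Δ_oct = -2.0 × 29600 = -59200 cm⁻¹.
Excess pairs vs high-spin: 2 − 0 = 2; pairing cost = +48600 cm⁻¹.
Net CFSE = -59200 + 48600 = -10600 cm⁻¹.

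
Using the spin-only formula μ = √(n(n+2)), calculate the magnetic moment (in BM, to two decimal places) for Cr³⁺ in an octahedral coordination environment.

3.87 BM

Cr is in group 6, so Cr³⁺ is d³ (6 − 3 = 3).
Configuration: t2g^3 e_g^0 → 3 unpaired electrons.
μ(spin-only) = √[3(3+2)] = √15 ≈ 3.87 BM.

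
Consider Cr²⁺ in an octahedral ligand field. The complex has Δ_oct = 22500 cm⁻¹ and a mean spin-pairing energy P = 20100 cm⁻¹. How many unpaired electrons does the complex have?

2

Cr is in group 6, so Cr²⁺ is d⁴ (6 − 2 = 4).
Here Δ_oct > P (22500 > 20100), so the low-spin state is favoured.
Configuration: t₂g⁴ eg⁰.
Unpaired electrons: 2.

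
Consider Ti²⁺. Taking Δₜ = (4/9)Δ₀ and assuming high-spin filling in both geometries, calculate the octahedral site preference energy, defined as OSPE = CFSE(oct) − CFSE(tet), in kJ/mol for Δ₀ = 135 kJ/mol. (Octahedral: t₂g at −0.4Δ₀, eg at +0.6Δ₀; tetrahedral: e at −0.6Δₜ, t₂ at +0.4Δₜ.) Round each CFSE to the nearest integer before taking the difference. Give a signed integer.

Group 4 minus oxidation state +2 gives a d² configuration for Ti²⁺.
In an octahedral site d² (HS) is t₂g² eg⁰, giving CFSE(oct) = -0.8Δ₀ = -108 kJ/mol.
Tetrahedral: e² t₂⁰, CFSE = 2(−0.6) + 0(+0.4) = -1.2Δₜ = -1.2 × (4/9) × 135 = -72 kJ/mol.
Subtracting, OSPE = -108 − (-72) = -36 kJ/mol.

-36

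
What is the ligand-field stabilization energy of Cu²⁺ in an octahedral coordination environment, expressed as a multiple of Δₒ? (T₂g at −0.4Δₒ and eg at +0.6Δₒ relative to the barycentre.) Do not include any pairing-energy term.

-0.6 Δₒ

Cu sits in group 11; removing 2 electrons leaves Cu²⁺ with 11 − 2 = 9 d electrons.
Configuration: t₂g⁶ eg³.
CFSE = 6(-0.4Δₒ) + 3(0.6Δₒ) = -2.4Δₒ + 1.8Δₒ = -0.6Δₒ.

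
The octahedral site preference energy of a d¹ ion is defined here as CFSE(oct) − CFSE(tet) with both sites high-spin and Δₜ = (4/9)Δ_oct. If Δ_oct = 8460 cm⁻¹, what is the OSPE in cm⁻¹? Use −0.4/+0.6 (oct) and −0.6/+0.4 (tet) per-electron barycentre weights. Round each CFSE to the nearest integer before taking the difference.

Octahedral high-spin t2g^1 e_g^0: CFSE = -0.4 × 8460 = -3384 cm⁻¹.
Tetrahedral e^1 t2^0 gives -0.6Δₜ = -0.6 × (4/9) × 8460 = -2256 cm⁻¹.
Subtracting, OSPE = -3384 − (-2256) = -1128 cm⁻¹.

-1128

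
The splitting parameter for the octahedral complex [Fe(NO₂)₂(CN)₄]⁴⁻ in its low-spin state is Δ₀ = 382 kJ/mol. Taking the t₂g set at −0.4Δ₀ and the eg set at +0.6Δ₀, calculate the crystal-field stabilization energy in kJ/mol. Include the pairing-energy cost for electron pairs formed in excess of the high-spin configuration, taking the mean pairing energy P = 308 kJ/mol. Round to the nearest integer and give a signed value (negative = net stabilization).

Ligand charges: 2×(-1) from NO₂⁻ and 4×(-1) from CN⁻ sum to -6; with overall charge -4, Fe is +2.
Fe sits in group 8; removing 2 electrons leaves Fe²⁺ with 8 − 2 = 6 d electrons.
Configuration: t₂g⁶ eg⁰.
Orbital CFSE = 6(-0.4) + 0(0.6) = -2.4Δ₀ = -2.4 × 382 = -917 kJ/mol.
Relative to high-spin t₂g⁴ eg² (1 paired), the low-spin configuration has 2 additional pairs, contributing +2 × 308 = +616 kJ/mol.
Overall CFSE = -917 + 616 = -301 kJ/mol.

-301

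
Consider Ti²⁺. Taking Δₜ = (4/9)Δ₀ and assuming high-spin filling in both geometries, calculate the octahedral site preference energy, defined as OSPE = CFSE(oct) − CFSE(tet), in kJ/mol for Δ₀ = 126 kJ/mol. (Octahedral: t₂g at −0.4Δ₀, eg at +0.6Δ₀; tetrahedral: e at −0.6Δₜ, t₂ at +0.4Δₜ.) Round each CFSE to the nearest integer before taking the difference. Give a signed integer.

Group 4 minus oxidation state +2 gives a d² configuration for Ti²⁺.
Octahedral high-spin t₂g² eg⁰: CFSE = -0.8 × 126 = -101 kJ/mol.
In a tetrahedral site the filling is e² t₂⁰: CFSE(tet) = -1.2Δₜ = -1.2 × (4/9)(126) = -67 kJ/mol.
Subtracting, OSPE = -101 − (-67) = -34 kJ/mol.

-34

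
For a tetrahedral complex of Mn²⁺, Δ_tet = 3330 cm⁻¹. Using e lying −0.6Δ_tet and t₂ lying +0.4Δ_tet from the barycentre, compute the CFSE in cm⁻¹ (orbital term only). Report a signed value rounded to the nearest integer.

Mn sits in group 7; removing 2 electrons leaves Mn²⁺ with 7 − 2 = 5 d electrons.
Tetrahedral fields are weak (Δₜ ≈ 4/9 Δₒ), so electrons fill high-spin.
Electron filling gives e² t₂³.
The orbital stabilization is 0.0Δ_tet = 0.0 × 3330 = 0 cm⁻¹.

0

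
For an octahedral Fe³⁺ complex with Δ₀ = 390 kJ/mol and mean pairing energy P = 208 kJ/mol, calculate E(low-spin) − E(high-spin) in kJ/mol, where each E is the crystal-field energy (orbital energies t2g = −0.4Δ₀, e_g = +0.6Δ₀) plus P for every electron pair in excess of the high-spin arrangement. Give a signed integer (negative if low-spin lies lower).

-364

Group 8 minus oxidation state +3 gives a d⁵ configuration for Fe³⁺.
In the high-spin limit (t2g^3 e_g^2) the orbital term is 0.0Δ₀ = 0 kJ/mol, with no excess pairing.
Low-spin: t2g^5 e_g^0, orbital CFSE = -2.0Δ₀ = -780 kJ/mol; plus 2 excess pairs × P = +416 kJ/mol; total -364 kJ/mol.
The difference is -364 − (0) = -364 kJ/mol, so low-spin lies lower.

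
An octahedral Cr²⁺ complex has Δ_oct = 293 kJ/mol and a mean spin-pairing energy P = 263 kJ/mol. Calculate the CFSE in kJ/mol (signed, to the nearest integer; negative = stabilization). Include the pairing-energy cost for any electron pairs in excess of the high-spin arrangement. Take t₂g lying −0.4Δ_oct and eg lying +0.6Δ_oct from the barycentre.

-206

Cr sits in group 6; removing 2 electrons leaves Cr²⁺ with 6 − 2 = 4 d electrons.
With Δ_oct > P the complex is low-spin.
That gives t₂g⁴ eg⁰.
Orbital CFSE = -1.6Δ_oct = -1.6 × 293 = -469 kJ/mol.
Excess pairs vs high-spin: 1 − 0 = 1; pairing cost = +263 kJ/mol.
Net CFSE = -469 + 263 = -206 kJ/mol.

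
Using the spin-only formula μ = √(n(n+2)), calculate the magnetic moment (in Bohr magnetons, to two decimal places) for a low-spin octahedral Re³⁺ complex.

Re is in group 7, so Re³⁺ is d⁴ (7 − 3 = 4).
Configuration: t2g^4 e_g^0 → 2 unpaired electrons.
μ(spin-only) = √[2(2+2)] = √8 ≈ 2.83 Bohr magnetons.

2.83 Bohr magnetons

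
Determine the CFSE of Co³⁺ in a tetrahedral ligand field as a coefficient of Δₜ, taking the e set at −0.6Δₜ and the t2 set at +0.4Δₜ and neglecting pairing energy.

-0.6 Δₜ

Group 9 minus oxidation state +3 gives a d⁶ configuration for Co³⁺.
Tetrahedral fields are weak (Δₜ ≈ 4/9 Δₒ), so electrons fill high-spin.
Configuration: e^3 t2^3.
CFSE = 3(-0.6Δₜ) + 3(0.4Δₜ) = -1.8Δₜ + 1.2Δₜ = -0.6Δₜ.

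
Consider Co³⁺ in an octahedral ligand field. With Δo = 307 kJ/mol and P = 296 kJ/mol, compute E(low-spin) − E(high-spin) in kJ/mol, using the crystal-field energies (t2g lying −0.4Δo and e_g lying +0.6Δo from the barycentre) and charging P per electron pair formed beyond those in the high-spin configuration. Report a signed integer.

-22

Co sits in group 9; removing 3 electrons leaves Co³⁺ with 9 − 3 = 6 d electrons.
High-spin: t2g^4 e_g^2, CFSE = -0.4Δo = -123 kJ/mol.
Low-spin: t2g^6 e_g^0, orbital CFSE = -2.4Δo = -737 kJ/mol; plus 2 excess pairs × P = +592 kJ/mol; total -145 kJ/mol.
Thus E(LS) − E(HS) = -22 kJ/mol.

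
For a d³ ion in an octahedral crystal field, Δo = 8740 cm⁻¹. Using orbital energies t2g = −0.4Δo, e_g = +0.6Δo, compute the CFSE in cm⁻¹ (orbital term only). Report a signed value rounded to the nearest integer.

Configuration: t2g^3 e_g^0.
Orbital CFSE = 3(-0.4) + 0(0.6) = -1.2Δo = -1.2 × 8740 = -10488 cm⁻¹.

-10488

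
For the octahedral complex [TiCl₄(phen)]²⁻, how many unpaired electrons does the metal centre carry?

Ligand charges: 4×(-1) from Cl⁻ and 1×(+0) from phen sum to -4; with overall charge -2, Ti is +2.
Ti sits in group 4; removing 2 electrons leaves Ti²⁺ with 4 − 2 = 2 d electrons.
Configuration: t₂g² eg⁰, giving 2 unpaired electrons.

2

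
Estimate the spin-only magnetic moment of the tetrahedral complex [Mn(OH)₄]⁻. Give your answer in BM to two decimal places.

4.90 BM

Each OH⁻ contributes -1; 4 × (-1) = -4. With overall charge -1, Mn is in the +3 oxidation state.
Mn is in group 7, so Mn³⁺ is d⁴ (7 − 3 = 4).
Tetrahedral splitting is small, so the complex is high-spin.
Configuration: e² t₂² → 4 unpaired electrons.
μ(spin-only) = √[4(4+2)] = √24 ≈ 4.90 BM.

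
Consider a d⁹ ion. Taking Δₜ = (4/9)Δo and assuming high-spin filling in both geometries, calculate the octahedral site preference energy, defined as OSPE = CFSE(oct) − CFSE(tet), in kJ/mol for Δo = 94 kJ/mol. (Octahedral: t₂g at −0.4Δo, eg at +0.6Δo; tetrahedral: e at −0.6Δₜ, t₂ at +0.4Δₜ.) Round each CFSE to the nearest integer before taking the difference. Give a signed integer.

Octahedral (high-spin): t₂g⁶ eg³, CFSE = 6(−0.4) + 3(+0.6) = -0.6Δo = -0.6 × 94 = -56 kJ/mol.
In a tetrahedral site the filling is e⁴ t₂⁵: CFSE(tet) = -0.4Δₜ = -0.4 × (4/9)(94) = -17 kJ/mol.
Subtracting, OSPE = -56 − (-17) = -39 kJ/mol.

-39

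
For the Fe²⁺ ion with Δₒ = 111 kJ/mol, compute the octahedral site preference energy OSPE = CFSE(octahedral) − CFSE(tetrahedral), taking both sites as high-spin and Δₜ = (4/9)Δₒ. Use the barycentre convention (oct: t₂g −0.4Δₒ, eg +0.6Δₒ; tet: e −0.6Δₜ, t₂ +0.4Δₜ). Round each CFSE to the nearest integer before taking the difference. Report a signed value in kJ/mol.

-14

Fe sits in group 8; removing 2 electrons leaves Fe²⁺ with 8 − 2 = 6 d electrons.
Octahedral (high-spin): t2g^4 e_g^2, CFSE = 4(−0.4) + 2(+0.6) = -0.4Δₒ = -0.4 × 111 = -44 kJ/mol.
Tetrahedral: e^3 t2^3, CFSE = 3(−0.6) + 3(+0.4) = -0.6Δₜ = -0.6 × (4/9) × 111 = -30 kJ/mol.
OSPE = -44 − (-30) = -14 kJ/mol.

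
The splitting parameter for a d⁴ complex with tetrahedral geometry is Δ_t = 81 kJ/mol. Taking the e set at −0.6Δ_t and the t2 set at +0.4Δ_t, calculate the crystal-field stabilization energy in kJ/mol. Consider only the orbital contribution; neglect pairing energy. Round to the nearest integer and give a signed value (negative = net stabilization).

With tetrahedral geometry the complex is necessarily high-spin.
The d⁴ electrons fill as e^2 t2^2.
The orbital stabilization is -0.4Δ_t = -0.4 × 81 = -32 kJ/mol.

-32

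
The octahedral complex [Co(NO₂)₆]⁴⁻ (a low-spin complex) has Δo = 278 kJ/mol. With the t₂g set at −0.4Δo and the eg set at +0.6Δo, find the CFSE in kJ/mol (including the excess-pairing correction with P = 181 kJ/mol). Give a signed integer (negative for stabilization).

-319

Each NO₂⁻ contributes -1; 6 × (-1) = -6. With overall charge -4, Co is in the +2 oxidation state.
Co is in group 9, so Co²⁺ is d⁷ (9 − 2 = 7).
The d⁷ electrons fill as t₂g⁶ eg¹.
CFSE(orbital) = 6×(-0.4Δo) + 1×(0.6Δo) = -1.8Δo; with Δo = 278 kJ/mol that is -500 kJ/mol.
Pairing penalty: 3 pairs vs 2 in the high-spin reference → 1 extra × P = 181 kJ/mol.
Overall CFSE = -500 + 181 = -319 kJ/mol.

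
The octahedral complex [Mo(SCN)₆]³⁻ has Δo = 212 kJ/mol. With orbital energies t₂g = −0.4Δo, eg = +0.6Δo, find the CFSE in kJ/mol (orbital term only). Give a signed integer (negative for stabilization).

-254

Each SCN⁻ contributes -1; 6 × (-1) = -6. With overall charge -3, Mo is in the +3 oxidation state.
Mo is in group 6, so Mo³⁺ is d³ (6 − 3 = 3).
Electron filling gives t₂g³ eg⁰.
CFSE(orbital) = 3×(-0.4Δo) + 0×(0.6Δo) = -1.2Δo; with Δo = 212 kJ/mol that is -254 kJ/mol.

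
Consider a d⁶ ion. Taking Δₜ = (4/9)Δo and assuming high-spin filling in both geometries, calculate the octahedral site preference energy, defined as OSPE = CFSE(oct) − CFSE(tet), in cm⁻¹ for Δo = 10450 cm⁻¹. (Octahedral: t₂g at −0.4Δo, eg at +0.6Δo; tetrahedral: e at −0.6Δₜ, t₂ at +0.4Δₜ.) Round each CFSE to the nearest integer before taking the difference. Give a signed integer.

-1393

Octahedral high-spin t2g^4 e_g^2: CFSE = -0.4 × 10450 = -4180 cm⁻¹.
Tetrahedral e^3 t2^3 gives -0.6Δₜ = -0.6 × (4/9) × 10450 = -2787 cm⁻¹.
Subtracting, OSPE = -4180 − (-2787) = -1393 cm⁻¹.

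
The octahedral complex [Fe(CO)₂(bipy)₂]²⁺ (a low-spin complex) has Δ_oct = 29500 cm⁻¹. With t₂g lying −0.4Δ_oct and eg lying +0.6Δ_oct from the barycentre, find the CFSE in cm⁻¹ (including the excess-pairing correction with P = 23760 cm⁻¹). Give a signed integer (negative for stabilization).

-23280

Ligand charges: 2×(+0) from CO and 2×(+0) from bipy sum to +0; with overall charge +2, Fe is +2.
Fe is in group 8, so Fe²⁺ is d⁶ (8 − 2 = 6).
Electron filling gives t₂g⁶ eg⁰.
Orbital CFSE = 6(-0.4) + 0(0.6) = -2.4Δ_oct = -2.4 × 29500 = -70800 cm⁻¹.
High-spin d⁶ would be t₂g⁴ eg² with 1 pair; low-spin has 3, so 2 excess pairs cost +2P = +47520 cm⁻¹.
Combining: -70800 + 47520 = -23280 cm⁻¹.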